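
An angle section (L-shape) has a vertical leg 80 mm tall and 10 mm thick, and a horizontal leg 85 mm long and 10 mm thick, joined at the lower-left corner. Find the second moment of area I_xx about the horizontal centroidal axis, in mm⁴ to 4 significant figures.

I_xx ≈ 9.071 × 10⁵ mm⁴

Treat the section as a set of non-overlapping primitives; coordinates are from the bounding-box lower-left.
Vertical leg: 10 × 80, A = 800 mm², y = 40 mm, Ī = 426 667 mm⁴.
Horizontal leg (remainder): 75 × 10, A = 750 mm², y = 5 mm, Ī = 6 250 mm⁴.
Centroid: ȳ = ΣA·y / ΣA = 23.0645 mm.
Transfer each piece to the horizontal centroidal axis using Ī + A·d² with d = y − 23.0645:
  vertical leg: d = 16.9355 mm → contributes +656 115 mm⁴
  horizontal leg (remainder): d = -18.0645 mm → contributes +250 995 mm⁴
Total I = 907 110 mm⁴.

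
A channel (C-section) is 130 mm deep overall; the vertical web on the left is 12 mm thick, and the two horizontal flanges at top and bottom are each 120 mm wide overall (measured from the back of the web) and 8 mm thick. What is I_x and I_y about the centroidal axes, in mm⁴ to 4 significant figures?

I_x ≈ 8.636 × 10⁶ mm⁴, I_y ≈ 4.650 × 10⁶ mm⁴

Break the section into simple shapes (no overlaps), measuring from the bottom-left corner of the bounding box.
Web: 12 × 130, A = 1 560 mm², y = 65 mm, Ī = 2 197 000 mm⁴.
Top flange (beyond web): 108 × 8, A = 864 mm², y = 126 mm, Ī = 4 608 mm⁴.
Bottom flange (beyond web): 108 × 8, A = 864 mm², y = 4 mm, Ī = 4 608 mm⁴.
By symmetry the centroid is at mid-height, ȳ = 65 mm.
Transfer each piece to the centroidal x-axis using Ī + A·d² with d = y − 65:
  web: d = 0 mm → contributes +2 197 000 mm⁴
  top flange (beyond web): d = 61 mm → contributes +3 219 552 mm⁴
  bottom flange (beyond web): d = -61 mm → contributes +3 219 552 mm⁴
Total I = 8 636 104 mm⁴.
For the y-axis: x̄ = 37.5328 mm.
Repeating about the centroidal y-axis gives I_y = 4 649 810 mm⁴.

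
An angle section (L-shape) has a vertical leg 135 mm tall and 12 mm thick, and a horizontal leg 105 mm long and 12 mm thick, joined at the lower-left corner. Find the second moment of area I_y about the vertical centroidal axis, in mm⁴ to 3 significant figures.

I_y ≈ 2.65 × 10⁶ mm⁴

Decompose the section into non-overlapping parts with the origin at the bottom-left of its bounding rectangle.
Vertical leg: 12 × 135, A = 1 620 mm², x = 6 mm, Ī = 19 440 mm⁴.
Horizontal leg (remainder): 93 × 12, A = 1 116 mm², x = 58.5 mm, Ī = 804 357 mm⁴.
Centroid: x̄ = ΣA·x / ΣA = 27.414 mm.
Transfer each piece to the vertical centroidal axis using Ī + A·d² with d = x − 27.414:
  vertical leg: d = -21.414 mm → contributes +762 339 mm⁴
  horizontal leg (remainder): d = 31.086 mm → contributes +1 882 759 mm⁴
Total I = 2 645 098 mm⁴.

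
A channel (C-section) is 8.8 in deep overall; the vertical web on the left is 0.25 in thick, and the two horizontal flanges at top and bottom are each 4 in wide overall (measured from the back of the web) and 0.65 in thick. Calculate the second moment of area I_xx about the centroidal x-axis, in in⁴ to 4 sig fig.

I_xx ≈ 95.32 in⁴

Decompose the section into non-overlapping parts with the origin at the bottom-left of its bounding rectangle.
Web: 0.25 × 8.8, A = 2.2 in², y = 4.4 in, Ī = 14.1973 in⁴.
Top flange (beyond web): 3.75 × 0.65, A = 2.4375 in², y = 8.475 in, Ī = 0.0858203 in⁴.
Bottom flange (beyond web): 3.75 × 0.65, A = 2.4375 in², y = 0.325 in, Ī = 0.0858203 in⁴.
By symmetry the centroid is at mid-height, ȳ = 4.4 in.
Transfer each piece to the centroidal x-axis using Ī + A·d² with d = y − 4.4:
  web: d = 0 in → contributes +14.1973 in⁴
  top flange (beyond web): d = 4.075 in → contributes +40.562 in⁴
  bottom flange (beyond web): d = -4.075 in → contributes +40.562 in⁴
Total I = 95.3214 in⁴.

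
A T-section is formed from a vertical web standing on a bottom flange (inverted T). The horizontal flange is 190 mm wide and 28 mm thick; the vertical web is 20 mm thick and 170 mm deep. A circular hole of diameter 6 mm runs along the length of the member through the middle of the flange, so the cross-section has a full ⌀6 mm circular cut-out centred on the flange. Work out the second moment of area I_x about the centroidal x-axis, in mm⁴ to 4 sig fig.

Break the section into simple shapes (no overlaps), measuring from the bottom-left corner of the bounding box.
Flange: 190 × 28, A = 5 320 mm², y = 14 mm, Ī = 347 573 mm⁴.
Web: 20 × 170, A = 3 400 mm², y = 113 mm, Ī = 8 188 333 mm⁴.
Hole (subtracted): ⌀6, A = 28.2743 mm², y = 14 mm, Ī = 63.6173 mm⁴.
Centroid: ȳ = ΣA·y / ΣA = 52.7265 mm.
Transfer each piece to the centroidal x-axis using Ī + A·d² with d = y − 52.7265:
  flange: d = -38.7265 mm → contributes +8 326 194 mm⁴
  web: d = 60.2735 mm → contributes +20 540 181 mm⁴
  hole: d = -38.7265 mm → contributes −42467.8 mm⁴
Total I = 28 823 908 mm⁴.

I_x ≈ 2.882 × 10⁷ mm⁴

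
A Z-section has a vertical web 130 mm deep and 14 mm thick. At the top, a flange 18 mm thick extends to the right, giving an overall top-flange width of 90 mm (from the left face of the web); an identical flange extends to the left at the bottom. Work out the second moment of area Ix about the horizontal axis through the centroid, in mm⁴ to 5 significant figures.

Decompose the section into non-overlapping parts with the origin at the bottom-left of its bounding rectangle.
Web: 14 × 130, A = 1 820 mm², y = 65 mm, Ī = 2 563 167 mm⁴.
Top flange (beyond web): 76 × 18, A = 1 368 mm², y = 121 mm, Ī = 36 936 mm⁴.
Bottom flange (beyond web): 76 × 18, A = 1 368 mm², y = 9 mm, Ī = 36 936 mm⁴.
Centroid: ȳ = ΣA·y / ΣA = 65 mm.
Transfer each piece to the horizontal axis through the centroid using Ī + A·d² with d = y − 65:
  web: d = 0 mm → contributes +2 563 167 mm⁴
  top flange (beyond web): d = 56 mm → contributes +4 326 984 mm⁴
  bottom flange (beyond web): d = -56 mm → contributes +4 326 984 mm⁴
Total I = 11 217 135 mm⁴.

Ix ≈ 1.1217 × 10⁷ mm⁴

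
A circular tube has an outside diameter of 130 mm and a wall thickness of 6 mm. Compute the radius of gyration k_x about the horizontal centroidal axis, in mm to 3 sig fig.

Decompose the section into non-overlapping parts with the origin at the bottom-left of its bounding rectangle.
Outer circle: ⌀130, A = 13 273 mm², y = 65 mm, Ī = 14 019 848 mm⁴.
Bore (subtracted): ⌀118, A = 10 936 mm², y = 65 mm, Ī = 9 516 953 mm⁴.
By symmetry the centroid is at mid-height, ȳ = 65 mm.
All pieces are centred on the horizontal centroidal axis, so I = ΣĪ (holes subtracted) = 4 502 895 mm⁴.
Radius of gyration: k = √(I/A) = √(4 502 895 / 2337.3) = 43.892 mm.

k_x ≈ 43.9 mm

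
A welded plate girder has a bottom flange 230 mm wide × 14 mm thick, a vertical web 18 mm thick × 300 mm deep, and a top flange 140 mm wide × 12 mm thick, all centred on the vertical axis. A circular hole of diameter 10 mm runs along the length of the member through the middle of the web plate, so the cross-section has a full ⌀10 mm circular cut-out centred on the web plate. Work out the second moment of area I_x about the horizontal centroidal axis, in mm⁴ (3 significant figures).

I_x ≈ 1.55 × 10⁸ mm⁴

Break the section into simple shapes (no overlaps), measuring from the bottom-left corner of the bounding box.
Bottom plate: 230 × 14, A = 3 220 mm², y = 7 mm, Ī = 52 593 mm⁴.
Web plate: 18 × 300, A = 5 400 mm², y = 164 mm, Ī = 40 500 000 mm⁴.
Top plate: 140 × 12, A = 1 680 mm², y = 320 mm, Ī = 20 160 mm⁴.
Hole (subtracted): ⌀10, A = 78.54 mm², y = 164 mm, Ī = 490.87 mm⁴.
Centroid: ȳ = ΣA·y / ΣA = 140.18 mm.
Transfer each piece to the horizontal centroidal axis using Ī + A·d² with d = y − 140.18:
  bottom plate: d = -133.18 mm → contributes +57 166 725 mm⁴
  web plate: d = 23.819 mm → contributes +43 563 537 mm⁴
  top plate: d = 179.82 mm → contributes +54 342 453 mm⁴
  hole: d = 23.819 mm → contributes −45 048 mm⁴
Total I = 155 027 667 mm⁴.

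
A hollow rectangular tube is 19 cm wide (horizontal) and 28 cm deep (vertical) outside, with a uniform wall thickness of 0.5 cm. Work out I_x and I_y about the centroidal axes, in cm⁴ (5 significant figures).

Split into non-overlapping primitives; take the origin at the lower-left of the bounding box.
Outer rectangle: 19 × 28, A = 532 cm², y = 14 cm, Ī = 34757.33 cm⁴.
Inner void (subtracted): 18 × 27, A = 486 cm², y = 14 cm, Ī = 29524.5 cm⁴.
By symmetry the centroid is at mid-height, ȳ = 14 cm.
All pieces are centred on the centroidal x-axis, so I = ΣĪ (holes subtracted) = 5232.833 cm⁴.
Repeating about the centroidal y-axis gives I_y = 2882.333 cm⁴.

I_x ≈ 5232.8 cm⁴, I_y ≈ 2882.3 cm⁴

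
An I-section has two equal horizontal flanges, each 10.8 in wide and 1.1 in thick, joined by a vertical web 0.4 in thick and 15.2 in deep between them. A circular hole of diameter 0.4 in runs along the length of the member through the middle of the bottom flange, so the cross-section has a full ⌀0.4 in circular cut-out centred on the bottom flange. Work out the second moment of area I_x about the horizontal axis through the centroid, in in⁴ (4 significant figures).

I_x ≈ 1689 in⁴

Break the section into simple shapes (no overlaps), measuring from the bottom-left corner of the bounding box.
Bottom flange: 10.8 × 1.1, A = 11.88 in², y = 0.55 in, Ī = 1.1979 in⁴.
Web: 0.4 × 15.2, A = 6.08 in², y = 8.7 in, Ī = 117.06 in⁴.
Top flange: 10.8 × 1.1, A = 11.88 in², y = 16.85 in, Ī = 1.1979 in⁴.
Hole (subtracted): ⌀0.4, A = 0.125664 in², y = 0.55 in, Ī = 0.00125664 in⁴.
Centroid: ȳ = ΣA·y / ΣA = 8.73447 in.
Transfer each piece to the horizontal axis through the centroid using Ī + A·d² with d = y − 8.73447:
  bottom flange: d = -8.18447 in → contributes +796.986 in⁴
  web: d = -0.0344668 in → contributes +117.067 in⁴
  top flange: d = 8.11553 in → contributes +783.637 in⁴
  hole: d = -8.18447 in → contributes −8.4189 in⁴
Total I = 1689.27 in⁴.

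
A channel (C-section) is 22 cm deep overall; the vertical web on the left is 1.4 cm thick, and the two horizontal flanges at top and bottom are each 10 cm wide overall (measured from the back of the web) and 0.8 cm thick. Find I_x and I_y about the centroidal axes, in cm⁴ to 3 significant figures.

Decompose the section into non-overlapping parts with the origin at the bottom-left of its bounding rectangle.
Web: 1.4 × 22, A = 30.8 cm², y = 11 cm, Ī = 1242.3 cm⁴.
Top flange (beyond web): 8.6 × 0.8, A = 6.88 cm², y = 21.6 cm, Ī = 0.36693 cm⁴.
Bottom flange (beyond web): 8.6 × 0.8, A = 6.88 cm², y = 0.4 cm, Ī = 0.36693 cm⁴.
By symmetry the centroid is at mid-height, ȳ = 11 cm.
Transfer each piece to the centroidal x-axis using Ī + A·d² with d = y − 11:
  web: d = 0 cm → contributes +1242.3 cm⁴
  top flange (beyond web): d = 10.6 cm → contributes +773.4 cm⁴
  bottom flange (beyond web): d = -10.6 cm → contributes +773.4 cm⁴
Total I = 2789.1 cm⁴.
For the y-axis: x̄ = 2.244 cm.
Repeating about the centroidal y-axis gives I_y = 327.61 cm⁴.

I_x ≈ 2790 cm⁴, I_y ≈ 328 cm⁴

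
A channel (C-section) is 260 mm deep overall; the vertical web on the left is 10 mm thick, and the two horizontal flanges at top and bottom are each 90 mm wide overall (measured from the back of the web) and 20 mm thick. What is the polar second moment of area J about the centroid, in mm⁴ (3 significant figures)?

Split into non-overlapping primitives; take the origin at the lower-left of the bounding box.
Web: 10 × 260, A = 2 600 mm², y = 130 mm, Ī = 14 646 667 mm⁴.
Top flange (beyond web): 80 × 20, A = 1 600 mm², y = 250 mm, Ī = 53 333 mm⁴.
Bottom flange (beyond web): 80 × 20, A = 1 600 mm², y = 10 mm, Ī = 53 333 mm⁴.
By symmetry the centroid is at mid-height, ȳ = 130 mm.
Transfer each piece to the centroidal x-axis using Ī + A·d² with d = y − 130:
  web: d = 0 mm → contributes +14 646 667 mm⁴
  top flange (beyond web): d = 120 mm → contributes +23 093 333 mm⁴
  bottom flange (beyond web): d = -120 mm → contributes +23 093 333 mm⁴
Total I = 60 833 333 mm⁴.
For the y-axis: x̄ = 29.828 mm.
Repeating about the centroidal y-axis gives I_y = 4 633 161 mm⁴.
Polar second moment: J = I_x + I_y = 65 466 494 mm⁴.

J ≈ 6.55 × 10⁷ mm⁴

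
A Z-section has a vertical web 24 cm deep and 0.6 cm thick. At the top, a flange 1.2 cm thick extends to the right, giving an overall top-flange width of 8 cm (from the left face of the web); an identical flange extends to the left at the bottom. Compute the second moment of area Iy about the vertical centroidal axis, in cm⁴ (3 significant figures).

Split into non-overlapping primitives; take the origin at the lower-left of the bounding box.
Web: 0.6 × 24, A = 14.4 cm², x = 7.7 cm, Ī = 0.432 cm⁴.
Top flange (beyond web): 7.4 × 1.2, A = 8.88 cm², x = 11.7 cm, Ī = 40.522 cm⁴.
Bottom flange (beyond web): 7.4 × 1.2, A = 8.88 cm², x = 3.7 cm, Ī = 40.522 cm⁴.
Centroid: x̄ = ΣA·x / ΣA = 7.7 cm.
Transfer each piece to the vertical centroidal axis using Ī + A·d² with d = x − 7.7:
  web: d = 0 cm → contributes +0.432 cm⁴
  top flange (beyond web): d = 4 cm → contributes +182.6 cm⁴
  bottom flange (beyond web): d = -4 cm → contributes +182.6 cm⁴
Total I = 365.64 cm⁴.

Iy ≈ 366 cm⁴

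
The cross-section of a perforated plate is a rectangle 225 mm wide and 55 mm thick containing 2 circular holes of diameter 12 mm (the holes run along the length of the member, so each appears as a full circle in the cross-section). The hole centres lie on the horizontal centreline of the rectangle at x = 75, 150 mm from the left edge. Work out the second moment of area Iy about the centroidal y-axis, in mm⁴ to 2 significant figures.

Treat the section as a set of non-overlapping primitives; coordinates are from the bounding-box lower-left.
Plate: 225 × 55, A = 12 375 mm², x = 112.5 mm, Ī = 52 207 031 mm⁴.
Hole 1 (subtracted): ⌀12, A = 113.1 mm², x = 75 mm, Ī = 1 018 mm⁴.
Hole 2 (subtracted): ⌀12, A = 113.1 mm², x = 150 mm, Ī = 1 018 mm⁴.
By symmetry the centroid is at mid-width, x̄ = 112.5 mm.
Transfer each piece to the centroidal y-axis using Ī + A·d² with d = x − 112.5:
  plate: d = 0 mm → contributes +52 207 031 mm⁴
  hole 1: d = -37.5 mm → contributes −160 061 mm⁴
  hole 2: d = 37.5 mm → contributes −160 061 mm⁴
Total I = 51 886 909 mm⁴.

Iy ≈ 5.2 × 10⁷ mm⁴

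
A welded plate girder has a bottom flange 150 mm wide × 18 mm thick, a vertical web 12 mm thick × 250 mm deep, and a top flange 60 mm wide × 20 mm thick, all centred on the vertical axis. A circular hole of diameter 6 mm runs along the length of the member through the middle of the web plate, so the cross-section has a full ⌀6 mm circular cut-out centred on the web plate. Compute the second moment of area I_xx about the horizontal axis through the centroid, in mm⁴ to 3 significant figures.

Break the section into simple shapes (no overlaps), measuring from the bottom-left corner of the bounding box.
Bottom plate: 150 × 18, A = 2 700 mm², y = 9 mm, Ī = 72 900 mm⁴.
Web plate: 12 × 250, A = 3 000 mm², y = 143 mm, Ī = 15 625 000 mm⁴.
Top plate: 60 × 20, A = 1 200 mm², y = 278 mm, Ī = 40 000 mm⁴.
Hole (subtracted): ⌀6, A = 28.274 mm², y = 143 mm, Ī = 63.617 mm⁴.
Centroid: ȳ = ΣA·y / ΣA = 113.92 mm.
Transfer each piece to the horizontal axis through the centroid using Ī + A·d² with d = y − 113.92:
  bottom plate: d = -104.92 mm → contributes +29 797 513 mm⁴
  web plate: d = 29.076 mm → contributes +18 161 183 mm⁴
  top plate: d = 164.08 mm → contributes +32 344 989 mm⁴
  hole: d = 29.076 mm → contributes −23 967 mm⁴
Total I = 80 279 718 mm⁴.

I_xx ≈ 8.03 × 10⁷ mm⁴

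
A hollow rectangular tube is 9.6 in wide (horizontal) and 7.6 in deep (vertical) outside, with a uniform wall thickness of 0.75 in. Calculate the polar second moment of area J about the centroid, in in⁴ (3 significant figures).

Split into non-overlapping primitives; take the origin at the lower-left of the bounding box.
Outer rectangle: 9.6 × 7.6, A = 72.96 in², y = 3.8 in, Ī = 351.18 in⁴.
Inner void (subtracted): 8.1 × 6.1, A = 49.41 in², y = 3.8 in, Ī = 153.21 in⁴.
By symmetry the centroid is at mid-height, ȳ = 3.8 in.
All pieces are centred on the centroidal x-axis, so I = ΣĪ (holes subtracted) = 197.97 in⁴.
Repeating about the centroidal y-axis gives I_y = 290.18 in⁴.
Polar second moment: J = I_x + I_y = 488.15 in⁴.

J ≈ 488 in⁴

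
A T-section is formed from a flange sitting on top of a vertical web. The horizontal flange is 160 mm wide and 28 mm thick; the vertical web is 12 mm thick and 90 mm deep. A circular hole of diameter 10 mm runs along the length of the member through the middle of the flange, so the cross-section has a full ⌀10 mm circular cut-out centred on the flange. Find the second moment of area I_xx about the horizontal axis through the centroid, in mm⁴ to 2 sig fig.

Split into non-overlapping primitives; take the origin at the lower-left of the bounding box.
Flange: 160 × 28, A = 4 480 mm², y = 104 mm, Ī = 292 693 mm⁴.
Web: 12 × 90, A = 1 080 mm², y = 45 mm, Ī = 729 000 mm⁴.
Hole (subtracted): ⌀10, A = 78.54 mm², y = 104 mm, Ī = 490.9 mm⁴.
Centroid: ȳ = ΣA·y / ΣA = 92.38 mm.
Transfer each piece to the horizontal axis through the centroid using Ī + A·d² with d = y − 92.38:
  flange: d = 11.62 mm → contributes +898 086 mm⁴
  web: d = -47.38 mm → contributes +3 152 979 mm⁴
  hole: d = 11.62 mm → contributes −11 104 mm⁴
Total I = 4 039 960 mm⁴.

I_xx ≈ 4.0 × 10⁶ mm⁴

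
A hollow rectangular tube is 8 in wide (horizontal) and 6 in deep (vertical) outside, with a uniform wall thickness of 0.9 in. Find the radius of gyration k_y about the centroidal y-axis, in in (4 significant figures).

Break the section into simple shapes (no overlaps), measuring from the bottom-left corner of the bounding box.
Outer rectangle: 8 × 6, A = 48 in², x = 4 in, Ī = 256 in⁴.
Inner void (subtracted): 6.2 × 4.2, A = 26.04 in², x = 4 in, Ī = 83.4148 in⁴.
By symmetry the centroid is at mid-width, x̄ = 4 in.
All pieces are centred on the centroidal y-axis, so I = ΣĪ (holes subtracted) = 172.585 in⁴.
Radius of gyration: k = √(I/A) = √(172.585 / 21.96) = 2.8034 in.

k_y ≈ 2.803 in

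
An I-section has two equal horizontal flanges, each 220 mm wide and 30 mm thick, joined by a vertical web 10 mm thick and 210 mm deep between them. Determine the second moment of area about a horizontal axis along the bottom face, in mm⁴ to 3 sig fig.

Treat the section as a set of non-overlapping primitives; coordinates are from the bounding-box lower-left.
Bottom flange: 220 × 30, A = 6 600 mm², y = 15 mm, Ī = 495 000 mm⁴.
Web: 10 × 210, A = 2 100 mm², y = 135 mm, Ī = 7 717 500 mm⁴.
Top flange: 220 × 30, A = 6 600 mm², y = 255 mm, Ī = 495 000 mm⁴.
Transfer each piece to the base of the section using Ī + A·d² with d = y − 0:
  bottom flange: d = 15 mm → contributes +1 980 000 mm⁴
  web: d = 135 mm → contributes +45 990 000 mm⁴
  top flange: d = 255 mm → contributes +429 660 000 mm⁴
Total I = 477 630 000 mm⁴.

I_base ≈ 4.78 × 10⁸ mm⁴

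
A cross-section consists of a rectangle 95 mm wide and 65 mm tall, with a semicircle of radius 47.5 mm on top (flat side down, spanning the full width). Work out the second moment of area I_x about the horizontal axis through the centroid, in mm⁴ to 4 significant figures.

I_x ≈ 8.977 × 10⁶ mm⁴

Decompose the section into non-overlapping parts with the origin at the bottom-left of its bounding rectangle.
Rectangular body: 95 × 65, A = 6 175 mm², y = 32.5 mm, Ī = 2 174 115 mm⁴.
Semicircular cap: semicircle r = 47.5, A = 3544.11 mm², y = 85.1596 mm, Ī = 558 736 mm⁴.
Centroid: ȳ = ΣA·y / ΣA = 51.7025 mm.
Transfer each piece to the horizontal axis through the centroid using Ī + A·d² with d = y − 51.7025:
  rectangular body: d = -19.2025 mm → contributes +4 451 066 mm⁴
  semicircular cap: d = 33.4571 mm → contributes +4 525 932 mm⁴
Total I = 8 976 998 mm⁴.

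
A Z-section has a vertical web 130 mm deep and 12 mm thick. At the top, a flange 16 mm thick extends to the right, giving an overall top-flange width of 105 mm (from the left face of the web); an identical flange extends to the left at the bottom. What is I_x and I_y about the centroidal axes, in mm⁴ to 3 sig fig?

Split into non-overlapping primitives; take the origin at the lower-left of the bounding box.
Web: 12 × 130, A = 1 560 mm², y = 65 mm, Ī = 2 197 000 mm⁴.
Top flange (beyond web): 93 × 16, A = 1 488 mm², y = 122 mm, Ī = 31 744 mm⁴.
Bottom flange (beyond web): 93 × 16, A = 1 488 mm², y = 8 mm, Ī = 31 744 mm⁴.
Centroid: ȳ = ΣA·y / ΣA = 65 mm.
Transfer each piece to the centroidal x-axis using Ī + A·d² with d = y − 65:
  web: d = 0 mm → contributes +2 197 000 mm⁴
  top flange (beyond web): d = 57 mm → contributes +4 866 256 mm⁴
  bottom flange (beyond web): d = -57 mm → contributes +4 866 256 mm⁴
Total I = 11 929 512 mm⁴.
For the y-axis: x̄ = 99 mm.
Repeating about the centroidal y-axis gives I_y = 10 366 272 mm⁴.

I_x ≈ 1.19 × 10⁷ mm⁴, I_y ≈ 1.04 × 10⁷ mm⁴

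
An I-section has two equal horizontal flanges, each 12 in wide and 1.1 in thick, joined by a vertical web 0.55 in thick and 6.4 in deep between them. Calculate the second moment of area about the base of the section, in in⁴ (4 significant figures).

I_base ≈ 939.1 in⁴

Split into non-overlapping primitives; take the origin at the lower-left of the bounding box.
Bottom flange: 12 × 1.1, A = 13.2 in², y = 0.55 in, Ī = 1.331 in⁴.
Web: 0.55 × 6.4, A = 3.52 in², y = 4.3 in, Ī = 12.0149 in⁴.
Top flange: 12 × 1.1, A = 13.2 in², y = 8.05 in, Ī = 1.331 in⁴.
Transfer each piece to the base of the section using Ī + A·d² with d = y − 0:
  bottom flange: d = 0.55 in → contributes +5.324 in⁴
  web: d = 4.3 in → contributes +77.0997 in⁴
  top flange: d = 8.05 in → contributes +856.724 in⁴
Total I = 939.148 in⁴.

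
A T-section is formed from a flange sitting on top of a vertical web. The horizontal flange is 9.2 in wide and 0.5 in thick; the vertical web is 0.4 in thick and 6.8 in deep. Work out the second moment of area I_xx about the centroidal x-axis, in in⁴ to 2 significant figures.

Treat the section as a set of non-overlapping primitives; coordinates are from the bounding-box lower-left.
Flange: 9.2 × 0.5, A = 4.6 in², y = 7.05 in, Ī = 0.09583 in⁴.
Web: 0.4 × 6.8, A = 2.72 in², y = 3.4 in, Ī = 10.48 in⁴.
Centroid: ȳ = ΣA·y / ΣA = 5.694 in.
Transfer each piece to the centroidal x-axis using Ī + A·d² with d = y − 5.694:
  flange: d = 1.356 in → contributes +8.558 in⁴
  web: d = -2.294 in → contributes +24.79 in⁴
Total I = 33.35 in⁴.

I_xx ≈ 33 in⁴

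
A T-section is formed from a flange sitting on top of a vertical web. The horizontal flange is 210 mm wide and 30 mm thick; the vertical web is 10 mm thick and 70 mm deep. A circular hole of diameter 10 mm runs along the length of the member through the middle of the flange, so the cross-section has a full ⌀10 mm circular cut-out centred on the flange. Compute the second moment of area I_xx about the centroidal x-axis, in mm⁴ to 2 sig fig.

Treat the section as a set of non-overlapping primitives; coordinates are from the bounding-box lower-left.
Flange: 210 × 30, A = 6 300 mm², y = 85 mm, Ī = 472 500 mm⁴.
Web: 10 × 70, A = 700 mm², y = 35 mm, Ī = 285 833 mm⁴.
Hole (subtracted): ⌀10, A = 78.54 mm², y = 85 mm, Ī = 490.9 mm⁴.
Centroid: ȳ = ΣA·y / ΣA = 79.94 mm.
Transfer each piece to the centroidal x-axis using Ī + A·d² with d = y − 79.94:
  flange: d = 5.057 mm → contributes +633 595 mm⁴
  web: d = -44.94 mm → contributes +1 699 761 mm⁴
  hole: d = 5.057 mm → contributes −2 499 mm⁴
Total I = 2 330 857 mm⁴.

I_xx ≈ 2.3 × 10⁶ mm⁴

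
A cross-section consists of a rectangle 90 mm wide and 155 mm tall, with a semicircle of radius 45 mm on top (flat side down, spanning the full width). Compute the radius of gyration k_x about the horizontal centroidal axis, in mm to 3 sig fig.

k_x ≈ 55.4 mm

Treat the section as a set of non-overlapping primitives; coordinates are from the bounding-box lower-left.
Rectangular body: 90 × 155, A = 13 950 mm², y = 77.5 mm, Ī = 27 929 063 mm⁴.
Semicircular cap: semicircle r = 45, A = 3180.9 mm², y = 174.1 mm, Ī = 450 072 mm⁴.
Centroid: ȳ = ΣA·y / ΣA = 95.436 mm.
Transfer each piece to the horizontal centroidal axis using Ī + A·d² with d = y − 95.436:
  rectangular body: d = -17.936 mm → contributes +32 417 004 mm⁴
  semicircular cap: d = 78.662 mm → contributes +20 132 400 mm⁴
Total I = 52 549 404 mm⁴.
Radius of gyration: k = √(I/A) = √(52 549 404 / 17 131) = 55.385 mm.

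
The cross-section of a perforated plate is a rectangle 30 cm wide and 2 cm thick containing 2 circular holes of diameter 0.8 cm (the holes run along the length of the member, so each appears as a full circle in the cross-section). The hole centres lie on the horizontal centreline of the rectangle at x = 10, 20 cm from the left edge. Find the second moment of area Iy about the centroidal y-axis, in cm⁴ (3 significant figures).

Iy ≈ 4470 cm⁴

Split into non-overlapping primitives; take the origin at the lower-left of the bounding box.
Plate: 30 × 2, A = 60 cm², x = 15 cm, Ī = 4 500 cm⁴.
Hole 1 (subtracted): ⌀0.8, A = 0.50265 cm², x = 10 cm, Ī = 0.020106 cm⁴.
Hole 2 (subtracted): ⌀0.8, A = 0.50265 cm², x = 20 cm, Ī = 0.020106 cm⁴.
By symmetry the centroid is at mid-width, x̄ = 15 cm.
Transfer each piece to the centroidal y-axis using Ī + A·d² with d = x − 15:
  plate: d = 0 cm → contributes +4 500 cm⁴
  hole 1: d = -5 cm → contributes −12.586 cm⁴
  hole 2: d = 5 cm → contributes −12.586 cm⁴
Total I = 4474.8 cm⁴.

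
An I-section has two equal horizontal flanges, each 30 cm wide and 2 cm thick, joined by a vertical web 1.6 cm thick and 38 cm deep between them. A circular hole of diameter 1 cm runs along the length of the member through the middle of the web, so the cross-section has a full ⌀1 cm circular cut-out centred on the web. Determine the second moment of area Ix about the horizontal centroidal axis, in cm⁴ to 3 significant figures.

Ix ≈ 5.54 × 10⁴ cm⁴

Decompose the section into non-overlapping parts with the origin at the bottom-left of its bounding rectangle.
Bottom flange: 30 × 2, A = 60 cm², y = 1 cm, Ī = 20 cm⁴.
Web: 1.6 × 38, A = 60.8 cm², y = 21 cm, Ī = 7316.3 cm⁴.
Top flange: 30 × 2, A = 60 cm², y = 41 cm, Ī = 20 cm⁴.
Hole (subtracted): ⌀1, A = 0.7854 cm², y = 21 cm, Ī = 0.049087 cm⁴.
By symmetry the centroid is at mid-height, ȳ = 21 cm.
Transfer each piece to the horizontal centroidal axis using Ī + A·d² with d = y − 21:
  bottom flange: d = -20 cm → contributes +24 020 cm⁴
  web: d = 0 cm → contributes +7316.3 cm⁴
  top flange: d = 20 cm → contributes +24 020 cm⁴
  hole: d = 0 cm → contributes −0.049087 cm⁴
Total I = 55 356 cm⁴.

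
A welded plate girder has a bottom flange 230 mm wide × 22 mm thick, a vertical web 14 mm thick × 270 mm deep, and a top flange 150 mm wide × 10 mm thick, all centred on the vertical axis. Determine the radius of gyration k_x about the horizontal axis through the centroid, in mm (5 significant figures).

k_x ≈ 113.58 mm

Decompose the section into non-overlapping parts with the origin at the bottom-left of its bounding rectangle.
Bottom plate: 230 × 22, A = 5 060 mm², y = 11 mm, Ī = 204086.7 mm⁴.
Web plate: 14 × 270, A = 3 780 mm², y = 157 mm, Ī = 22 963 500 mm⁴.
Top plate: 150 × 10, A = 1 500 mm², y = 297 mm, Ī = 12 500 mm⁴.
Centroid: ȳ = ΣA·y / ΣA = 105.8627 mm.
Transfer each piece to the horizontal axis through the centroid using Ī + A·d² with d = y − 105.8627:
  bottom plate: d = -94.86267 mm → contributes +45 738 652 mm⁴
  web plate: d = 51.13733 mm → contributes +32 848 301 mm⁴
  top plate: d = 191.1373 mm → contributes +54 812 719 mm⁴
Total I = 133 399 672 mm⁴.
Radius of gyration: k = √(I/A) = √(133 399 672 / 10 340) = 113.584 mm.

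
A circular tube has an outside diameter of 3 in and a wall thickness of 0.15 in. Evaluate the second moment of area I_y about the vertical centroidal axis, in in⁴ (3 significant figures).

Split into non-overlapping primitives; take the origin at the lower-left of the bounding box.
Outer circle: ⌀3, A = 7.0686 in², x = 1.5 in, Ī = 3.9761 in⁴.
Bore (subtracted): ⌀2.7, A = 5.7256 in², x = 1.5 in, Ī = 2.6087 in⁴.
By symmetry the centroid is at mid-width, x̄ = 1.5 in.
All pieces are centred on the vertical centroidal axis, so I = ΣĪ (holes subtracted) = 1.3674 in⁴.

I_y ≈ 1.37 in⁴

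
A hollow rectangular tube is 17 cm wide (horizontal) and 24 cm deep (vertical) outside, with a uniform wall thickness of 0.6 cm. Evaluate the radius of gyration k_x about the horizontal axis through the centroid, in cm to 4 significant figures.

k_x ≈ 9.127 cm

Split into non-overlapping primitives; take the origin at the lower-left of the bounding box.
Outer rectangle: 17 × 24, A = 408 cm², y = 12 cm, Ī = 19 584 cm⁴.
Inner void (subtracted): 15.8 × 22.8, A = 360.24 cm², y = 12 cm, Ī = 15605.6 cm⁴.
By symmetry the centroid is at mid-height, ȳ = 12 cm.
All pieces are centred on the horizontal axis through the centroid, so I = ΣĪ (holes subtracted) = 3978.4 cm⁴.
Radius of gyration: k = √(I/A) = √(3978.4 / 47.76) = 9.12688 cm.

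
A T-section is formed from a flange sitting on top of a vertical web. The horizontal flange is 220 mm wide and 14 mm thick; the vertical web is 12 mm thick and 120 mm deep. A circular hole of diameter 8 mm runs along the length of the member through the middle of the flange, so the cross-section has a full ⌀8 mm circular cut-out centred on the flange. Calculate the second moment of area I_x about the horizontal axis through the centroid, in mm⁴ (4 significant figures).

I_x ≈ 6.160 × 10⁶ mm⁴

Decompose the section into non-overlapping parts with the origin at the bottom-left of its bounding rectangle.
Flange: 220 × 14, A = 3 080 mm², y = 127 mm, Ī = 50306.7 mm⁴.
Web: 12 × 120, A = 1 440 mm², y = 60 mm, Ī = 1 728 000 mm⁴.
Hole (subtracted): ⌀8, A = 50.2655 mm², y = 127 mm, Ī = 201.062 mm⁴.
Centroid: ȳ = ΣA·y / ΣA = 105.415 mm.
Transfer each piece to the horizontal axis through the centroid using Ī + A·d² with d = y − 105.415:
  flange: d = 21.5852 mm → contributes +1 485 340 mm⁴
  web: d = -45.4148 mm → contributes +4 698 009 mm⁴
  hole: d = 21.5852 mm → contributes −23620.7 mm⁴
Total I = 6 159 728 mm⁴.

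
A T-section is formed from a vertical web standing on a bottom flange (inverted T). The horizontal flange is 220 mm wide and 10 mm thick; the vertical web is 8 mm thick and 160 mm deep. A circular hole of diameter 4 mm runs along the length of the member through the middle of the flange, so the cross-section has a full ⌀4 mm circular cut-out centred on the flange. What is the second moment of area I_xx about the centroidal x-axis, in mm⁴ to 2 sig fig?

I_xx ≈ 8.6 × 10⁶ mm⁴

Split into non-overlapping primitives; take the origin at the lower-left of the bounding box.
Flange: 220 × 10, A = 2 200 mm², y = 5 mm, Ī = 18 333 mm⁴.
Web: 8 × 160, A = 1 280 mm², y = 90 mm, Ī = 2 730 667 mm⁴.
Hole (subtracted): ⌀4, A = 12.57 mm², y = 5 mm, Ī = 12.57 mm⁴.
Centroid: ȳ = ΣA·y / ΣA = 36.38 mm.
Transfer each piece to the centroidal x-axis using Ī + A·d² with d = y − 36.38:
  flange: d = -31.38 mm → contributes +2 184 362 mm⁴
  web: d = 53.62 mm → contributes +6 411 120 mm⁴
  hole: d = -31.38 mm → contributes −12 385 mm⁴
Total I = 8 583 097 mm⁴.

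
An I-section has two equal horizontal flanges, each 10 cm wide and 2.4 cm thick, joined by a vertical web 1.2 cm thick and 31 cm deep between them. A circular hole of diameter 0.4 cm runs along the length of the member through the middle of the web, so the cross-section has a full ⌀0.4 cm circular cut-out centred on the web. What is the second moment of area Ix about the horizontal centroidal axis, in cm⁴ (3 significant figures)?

Break the section into simple shapes (no overlaps), measuring from the bottom-left corner of the bounding box.
Bottom flange: 10 × 2.4, A = 24 cm², y = 1.2 cm, Ī = 11.52 cm⁴.
Web: 1.2 × 31, A = 37.2 cm², y = 17.9 cm, Ī = 2979.1 cm⁴.
Top flange: 10 × 2.4, A = 24 cm², y = 34.6 cm, Ī = 11.52 cm⁴.
Hole (subtracted): ⌀0.4, A = 0.12566 cm², y = 17.9 cm, Ī = 0.0012566 cm⁴.
By symmetry the centroid is at mid-height, ȳ = 17.9 cm.
Transfer each piece to the horizontal centroidal axis using Ī + A·d² with d = y − 17.9:
  bottom flange: d = -16.7 cm → contributes +6704.9 cm⁴
  web: d = 0 cm → contributes +2979.1 cm⁴
  top flange: d = 16.7 cm → contributes +6704.9 cm⁴
  hole: d = 0 cm → contributes −0.0012566 cm⁴
Total I = 16 389 cm⁴.

Ix ≈ 1.64 × 10⁴ cm⁴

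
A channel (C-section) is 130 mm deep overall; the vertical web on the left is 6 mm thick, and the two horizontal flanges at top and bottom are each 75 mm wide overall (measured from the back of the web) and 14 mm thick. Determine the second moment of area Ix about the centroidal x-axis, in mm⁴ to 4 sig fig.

Ix ≈ 7.629 × 10⁶ mm⁴

Break the section into simple shapes (no overlaps), measuring from the bottom-left corner of the bounding box.
Web: 6 × 130, A = 780 mm², y = 65 mm, Ī = 1 098 500 mm⁴.
Top flange (beyond web): 69 × 14, A = 966 mm², y = 123 mm, Ī = 15 778 mm⁴.
Bottom flange (beyond web): 69 × 14, A = 966 mm², y = 7 mm, Ī = 15 778 mm⁴.
By symmetry the centroid is at mid-height, ȳ = 65 mm.
Transfer each piece to the centroidal x-axis using Ī + A·d² with d = y − 65:
  web: d = 0 mm → contributes +1 098 500 mm⁴
  top flange (beyond web): d = 58 mm → contributes +3 265 402 mm⁴
  bottom flange (beyond web): d = -58 mm → contributes +3 265 402 mm⁴
Total I = 7 629 304 mm⁴.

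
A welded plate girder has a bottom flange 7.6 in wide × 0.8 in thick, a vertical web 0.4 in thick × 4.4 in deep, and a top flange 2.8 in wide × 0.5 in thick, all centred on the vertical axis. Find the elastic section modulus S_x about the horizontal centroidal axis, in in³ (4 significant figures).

Treat the section as a set of non-overlapping primitives; coordinates are from the bounding-box lower-left.
Bottom plate: 7.6 × 0.8, A = 6.08 in², y = 0.4 in, Ī = 0.324267 in⁴.
Web plate: 0.4 × 4.4, A = 1.76 in², y = 3 in, Ī = 2.83947 in⁴.
Top plate: 2.8 × 0.5, A = 1.4 in², y = 5.45 in, Ī = 0.0291667 in⁴.
Centroid: ȳ = ΣA·y / ΣA = 1.66039 in.
Transfer each piece to the horizontal centroidal axis using Ī + A·d² with d = y − 1.66039:
  bottom plate: d = -1.26039 in → contributes +9.98285 in⁴
  web plate: d = 1.33961 in → contributes +5.99789 in⁴
  top plate: d = 3.78961 in → contributes +20.1348 in⁴
Total I = 36.1155 in⁴.
Extreme fibre distance c = 4.03961 in; S = I/c = 8.94034 in³.

S_x ≈ 8.940 in³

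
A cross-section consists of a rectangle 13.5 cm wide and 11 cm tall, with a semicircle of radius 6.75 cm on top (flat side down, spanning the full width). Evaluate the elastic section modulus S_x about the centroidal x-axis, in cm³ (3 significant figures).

S_x ≈ 536 cm³

Split into non-overlapping primitives; take the origin at the lower-left of the bounding box.
Rectangular body: 13.5 × 11, A = 148.5 cm², y = 5.5 cm, Ī = 1497.4 cm⁴.
Semicircular cap: semicircle r = 6.75, A = 71.569 cm², y = 13.865 cm, Ī = 227.85 cm⁴.
Centroid: ȳ = ΣA·y / ΣA = 8.2203 cm.
Transfer each piece to the centroidal x-axis using Ī + A·d² with d = y − 8.2203:
  rectangular body: d = -2.7203 cm → contributes +2596.3 cm⁴
  semicircular cap: d = 5.6445 cm → contributes +2 508 cm⁴
Total I = 5104.3 cm⁴.
Extreme fibre distance c = 9.5297 cm; S = I/c = 535.63 cm³.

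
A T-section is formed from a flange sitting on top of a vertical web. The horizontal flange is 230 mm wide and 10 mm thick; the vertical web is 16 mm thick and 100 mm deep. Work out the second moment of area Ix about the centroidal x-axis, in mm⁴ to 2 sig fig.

Ix ≈ 4.2 × 10⁶ mm⁴

Split into non-overlapping primitives; take the origin at the lower-left of the bounding box.
Flange: 230 × 10, A = 2 300 mm², y = 105 mm, Ī = 19 167 mm⁴.
Web: 16 × 100, A = 1 600 mm², y = 50 mm, Ī = 1 333 333 mm⁴.
Centroid: ȳ = ΣA·y / ΣA = 82.44 mm.
Transfer each piece to the centroidal x-axis using Ī + A·d² with d = y − 82.44:
  flange: d = 22.56 mm → contributes +1 190 186 mm⁴
  web: d = -32.44 mm → contributes +3 016 673 mm⁴
Total I = 4 206 859 mm⁴.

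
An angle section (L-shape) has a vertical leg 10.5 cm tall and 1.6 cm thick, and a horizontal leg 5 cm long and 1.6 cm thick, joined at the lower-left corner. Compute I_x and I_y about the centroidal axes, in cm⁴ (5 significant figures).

Split into non-overlapping primitives; take the origin at the lower-left of the bounding box.
Vertical leg: 1.6 × 10.5, A = 16.8 cm², y = 5.25 cm, Ī = 154.35 cm⁴.
Horizontal leg (remainder): 3.4 × 1.6, A = 5.44 cm², y = 0.8 cm, Ī = 1.160533 cm⁴.
Centroid: ȳ = ΣA·y / ΣA = 4.161511 cm.
Transfer each piece to the centroidal x-axis using Ī + A·d² with d = y − 4.161511:
  vertical leg: d = 1.088489 cm → contributes +174.2548 cm⁴
  horizontal leg (remainder): d = -3.361511 cm → contributes +62.6312 cm⁴
Total I = 236.886 cm⁴.
For the y-axis: x̄ = 1.411511 cm.
Repeating about the centroidal y-axis gives I_y = 34.50799 cm⁴.

I_x ≈ 236.89 cm⁴, I_y ≈ 34.508 cm⁴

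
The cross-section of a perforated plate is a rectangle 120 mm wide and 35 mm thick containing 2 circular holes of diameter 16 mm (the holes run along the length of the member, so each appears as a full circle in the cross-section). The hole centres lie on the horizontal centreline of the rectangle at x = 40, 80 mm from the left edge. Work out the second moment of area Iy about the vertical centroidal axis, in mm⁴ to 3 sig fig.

Break the section into simple shapes (no overlaps), measuring from the bottom-left corner of the bounding box.
Plate: 120 × 35, A = 4 200 mm², x = 60 mm, Ī = 5 040 000 mm⁴.
Hole 1 (subtracted): ⌀16, A = 201.06 mm², x = 40 mm, Ī = 3 217 mm⁴.
Hole 2 (subtracted): ⌀16, A = 201.06 mm², x = 80 mm, Ī = 3 217 mm⁴.
By symmetry the centroid is at mid-width, x̄ = 60 mm.
Transfer each piece to the vertical centroidal axis using Ī + A·d² with d = x − 60:
  plate: d = 0 mm → contributes +5 040 000 mm⁴
  hole 1: d = -20 mm → contributes −83 642 mm⁴
  hole 2: d = 20 mm → contributes −83 642 mm⁴
Total I = 4 872 716 mm⁴.

Iy ≈ 4.87 × 10⁶ mm⁴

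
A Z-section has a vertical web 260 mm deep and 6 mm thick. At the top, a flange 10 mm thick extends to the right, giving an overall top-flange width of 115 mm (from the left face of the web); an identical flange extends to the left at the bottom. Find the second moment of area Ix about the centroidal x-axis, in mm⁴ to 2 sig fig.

Ix ≈ 4.3 × 10⁷ mm⁴

Decompose the section into non-overlapping parts with the origin at the bottom-left of its bounding rectangle.
Web: 6 × 260, A = 1 560 mm², y = 130 mm, Ī = 8 788 000 mm⁴.
Top flange (beyond web): 109 × 10, A = 1 090 mm², y = 255 mm, Ī = 9 083 mm⁴.
Bottom flange (beyond web): 109 × 10, A = 1 090 mm², y = 5 mm, Ī = 9 083 mm⁴.
Centroid: ȳ = ΣA·y / ΣA = 130 mm.
Transfer each piece to the centroidal x-axis using Ī + A·d² with d = y − 130:
  web: d = 0 mm → contributes +8 788 000 mm⁴
  top flange (beyond web): d = 125 mm → contributes +17 040 333 mm⁴
  bottom flange (beyond web): d = -125 mm → contributes +17 040 333 mm⁴
Total I = 42 868 667 mm⁴.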